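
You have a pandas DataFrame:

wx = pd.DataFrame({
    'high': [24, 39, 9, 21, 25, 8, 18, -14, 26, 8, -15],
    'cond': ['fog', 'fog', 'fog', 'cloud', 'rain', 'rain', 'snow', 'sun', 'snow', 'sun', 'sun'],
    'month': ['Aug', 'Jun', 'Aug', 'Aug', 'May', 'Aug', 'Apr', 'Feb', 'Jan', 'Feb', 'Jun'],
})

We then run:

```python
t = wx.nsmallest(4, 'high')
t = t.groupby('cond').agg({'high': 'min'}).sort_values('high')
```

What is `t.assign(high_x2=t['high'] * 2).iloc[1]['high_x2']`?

take 4 rows with smallest high:
    high  cond month
10   -15   sun   Jun
7    -14   sun   Feb
5      8  rain   Aug
9      8   sun   Feb
group by cond, min of high:
      high
cond      
rain     8
sun    -15
sort by high:
      high
cond      
sun    -15
rain     8
add column high_x2 = t['high'] * 2:
      high  high_x2
cond               
sun    -15      -30
rain     8       16
Taking the value at position 1, column 'high_x2' gives 16.

16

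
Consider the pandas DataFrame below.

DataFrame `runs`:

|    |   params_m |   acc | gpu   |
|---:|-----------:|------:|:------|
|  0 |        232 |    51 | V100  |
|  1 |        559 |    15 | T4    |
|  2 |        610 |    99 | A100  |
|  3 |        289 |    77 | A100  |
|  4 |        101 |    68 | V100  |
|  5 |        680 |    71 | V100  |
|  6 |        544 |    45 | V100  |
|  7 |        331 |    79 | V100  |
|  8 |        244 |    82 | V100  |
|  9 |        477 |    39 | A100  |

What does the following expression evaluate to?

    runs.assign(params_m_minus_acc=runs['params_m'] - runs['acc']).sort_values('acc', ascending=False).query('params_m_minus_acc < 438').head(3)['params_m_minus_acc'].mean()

208.666666667

add column params_m_minus_acc = runs['params_m'] - runs['acc']:
   params_m  acc   gpu  params_m_minus_acc
0       232   51  V100                 181
1       559   15    T4                 544
2       610   99  A100                 511
3       289   77  A100                 212
4       101   68  V100                  33
5       680   71  V100                 609
6       544   45  V100                 499
7       331   79  V100                 252
8       244   82  V100                 162
9       477   39  A100                 438
sort by acc descending:
   params_m  acc   gpu  params_m_minus_acc
2       610   99  A100                 511
8       244   82  V100                 162
7       331   79  V100                 252
3       289   77  A100                 212
5       680   71  V100                 609
4       101   68  V100                  33
0       232   51  V100                 181
6       544   45  V100                 499
9       477   39  A100                 438
1       559   15    T4                 544
filter rows where params_m_minus_acc < 438:
   params_m  acc   gpu  params_m_minus_acc
8       244   82  V100                 162
7       331   79  V100                 252
3       289   77  A100                 212
4       101   68  V100                  33
0       232   51  V100                 181
take first 3 rows:
   params_m  acc   gpu  params_m_minus_acc
8       244   82  V100                 162
7       331   79  V100                 252
3       289   77  A100                 212
Reading off the mean of column 'params_m_minus_acc', we get 208.666666667.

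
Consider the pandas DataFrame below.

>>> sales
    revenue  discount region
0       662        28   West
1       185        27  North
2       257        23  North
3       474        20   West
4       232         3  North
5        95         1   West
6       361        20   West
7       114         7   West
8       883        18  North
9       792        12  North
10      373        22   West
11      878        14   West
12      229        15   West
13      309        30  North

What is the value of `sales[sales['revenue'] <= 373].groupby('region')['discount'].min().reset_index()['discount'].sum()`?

filter rows where revenue <= 373:
    revenue  discount region
1       185        27  North
2       257        23  North
4       232         3  North
5        95         1   West
6       361        20   West
7       114         7   West
10      373        22   West
12      229        15   West
13      309        30  North
group by region, min of discount:
region
North    3
West     1
Name: discount, dtype: int64
reset_index():
  region  discount
0  North         3
1   West         1

4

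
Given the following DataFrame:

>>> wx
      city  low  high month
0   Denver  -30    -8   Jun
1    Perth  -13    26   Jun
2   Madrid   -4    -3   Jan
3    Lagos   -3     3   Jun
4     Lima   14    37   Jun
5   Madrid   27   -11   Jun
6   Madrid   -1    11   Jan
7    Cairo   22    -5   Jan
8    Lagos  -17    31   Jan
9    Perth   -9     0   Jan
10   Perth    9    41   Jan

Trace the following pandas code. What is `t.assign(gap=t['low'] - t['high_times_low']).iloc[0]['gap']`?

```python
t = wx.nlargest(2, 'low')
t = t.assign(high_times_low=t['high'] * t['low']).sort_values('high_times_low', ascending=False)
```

take 2 rows with largest low:
     city  low  high month
5  Madrid   27   -11   Jun
7   Cairo   22    -5   Jan
add column high_times_low = t['high'] * t['low']:
     city  low  high month  high_times_low
5  Madrid   27   -11   Jun            -297
7   Cairo   22    -5   Jan            -110
sort by high_times_low descending:
     city  low  high month  high_times_low
7   Cairo   22    -5   Jan            -110
5  Madrid   27   -11   Jun            -297
add column gap = t['low'] - t['high_times_low']:
     city  low  high month  high_times_low  gap
7   Cairo   22    -5   Jan            -110  132
5  Madrid   27   -11   Jun            -297  324
So iloc[0]['gap'] = 132.

132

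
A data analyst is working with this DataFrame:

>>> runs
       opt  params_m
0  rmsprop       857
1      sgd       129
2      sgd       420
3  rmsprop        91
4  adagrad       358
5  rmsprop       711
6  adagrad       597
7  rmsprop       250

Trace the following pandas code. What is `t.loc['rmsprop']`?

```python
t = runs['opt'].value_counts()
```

value_counts of opt:
opt
rmsprop    4
sgd        2
adagrad    2
Name: count, dtype: int64
So loc['rmsprop'] = 4.

4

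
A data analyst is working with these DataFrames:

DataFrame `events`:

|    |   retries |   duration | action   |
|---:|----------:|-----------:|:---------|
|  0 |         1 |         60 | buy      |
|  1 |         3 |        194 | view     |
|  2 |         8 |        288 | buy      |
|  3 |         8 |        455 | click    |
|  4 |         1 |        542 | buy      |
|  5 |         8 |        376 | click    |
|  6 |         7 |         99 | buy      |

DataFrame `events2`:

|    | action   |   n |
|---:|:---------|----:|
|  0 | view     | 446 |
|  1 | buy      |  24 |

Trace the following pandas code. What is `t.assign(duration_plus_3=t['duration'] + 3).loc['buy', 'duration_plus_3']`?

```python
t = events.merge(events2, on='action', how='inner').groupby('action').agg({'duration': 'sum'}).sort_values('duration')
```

992

merge on 'action' (how='inner') → 5 rows:
   retries  duration action    n
0        1        60    buy   24
1        3       194   view  446
2        8       288    buy   24
3        1       542    buy   24
4        7        99    buy   24
group by action, sum of duration:
        duration
action          
buy          989
view         194
sort by duration:
        duration
action          
view         194
buy          989
add column duration_plus_3 = t['duration'] + 3:
        duration  duration_plus_3
action                           
view         194              197
buy          989              992
value at row 'buy', column 'duration_plus_3' → 992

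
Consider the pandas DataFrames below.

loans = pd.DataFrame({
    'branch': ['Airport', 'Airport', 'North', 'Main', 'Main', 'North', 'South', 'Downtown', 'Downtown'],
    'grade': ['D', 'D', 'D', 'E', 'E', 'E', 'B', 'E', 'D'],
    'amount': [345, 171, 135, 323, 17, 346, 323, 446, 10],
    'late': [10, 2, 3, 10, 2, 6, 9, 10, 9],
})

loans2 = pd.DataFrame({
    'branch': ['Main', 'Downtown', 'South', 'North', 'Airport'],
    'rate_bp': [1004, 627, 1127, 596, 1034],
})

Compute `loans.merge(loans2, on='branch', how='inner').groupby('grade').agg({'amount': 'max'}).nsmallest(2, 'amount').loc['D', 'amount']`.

merge on 'branch' (how='inner') → 9 rows:
     branch grade  amount  late  rate_bp
0   Airport     D     345    10     1034
1   Airport     D     171     2     1034
2     North     D     135     3      596
3      Main     E     323    10     1004
4      Main     E      17     2     1004
5     North     E     346     6      596
6     South     B     323     9     1127
7  Downtown     E     446    10      627
8  Downtown     D      10     9      627
group by grade, max of amount:
       amount
grade        
B         323
D         345
E         446
take 2 rows with smallest amount:
       amount
grade        
B         323
D         345
The value at row 'D', column 'amount' is 345.

345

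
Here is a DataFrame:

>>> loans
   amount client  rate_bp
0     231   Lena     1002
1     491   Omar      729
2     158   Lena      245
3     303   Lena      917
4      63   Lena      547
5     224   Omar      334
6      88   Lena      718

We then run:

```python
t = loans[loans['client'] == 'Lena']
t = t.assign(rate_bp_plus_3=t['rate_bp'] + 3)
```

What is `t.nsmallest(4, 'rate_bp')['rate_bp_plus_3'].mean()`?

filter rows where client == 'Lena':
   amount client  rate_bp
0     231   Lena     1002
2     158   Lena      245
3     303   Lena      917
4      63   Lena      547
6      88   Lena      718
add column rate_bp_plus_3 = t['rate_bp'] + 3:
   amount client  rate_bp  rate_bp_plus_3
0     231   Lena     1002            1005
2     158   Lena      245             248
3     303   Lena      917             920
4      63   Lena      547             550
6      88   Lena      718             721
take 4 rows with smallest rate_bp:
   amount client  rate_bp  rate_bp_plus_3
2     158   Lena      245             248
4      63   Lena      547             550
6      88   Lena      718             721
3     303   Lena      917             920
So mean() = 609.75.

609.75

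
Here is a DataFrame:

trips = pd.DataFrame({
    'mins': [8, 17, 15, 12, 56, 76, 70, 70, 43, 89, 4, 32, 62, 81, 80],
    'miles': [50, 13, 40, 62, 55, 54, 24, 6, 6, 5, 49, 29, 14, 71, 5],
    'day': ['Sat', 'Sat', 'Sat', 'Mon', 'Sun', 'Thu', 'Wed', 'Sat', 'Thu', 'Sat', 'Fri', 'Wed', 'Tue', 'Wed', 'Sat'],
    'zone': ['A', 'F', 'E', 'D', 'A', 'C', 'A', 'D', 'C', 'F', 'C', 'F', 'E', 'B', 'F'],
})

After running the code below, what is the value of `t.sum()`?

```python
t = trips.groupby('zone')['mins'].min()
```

group by zone, min of mins:
zone
A     8
B    81
C     4
D    12
E    15
F    17
Name: mins, dtype: int64
sum of the resulting series → 137

137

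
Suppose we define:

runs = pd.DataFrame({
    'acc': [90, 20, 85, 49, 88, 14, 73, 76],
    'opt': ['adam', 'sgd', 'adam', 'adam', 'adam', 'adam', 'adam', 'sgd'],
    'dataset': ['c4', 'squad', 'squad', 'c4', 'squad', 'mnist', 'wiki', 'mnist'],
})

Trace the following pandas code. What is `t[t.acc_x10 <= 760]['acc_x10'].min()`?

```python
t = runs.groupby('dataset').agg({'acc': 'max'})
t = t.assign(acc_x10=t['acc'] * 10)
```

group by dataset, max of acc:
         acc
dataset     
c4        90
mnist     76
squad     88
wiki      73
add column acc_x10 = t['acc'] * 10:
         acc  acc_x10
dataset              
c4        90      900
mnist     76      760
squad     88      880
wiki      73      730
filter rows where acc_x10 <= 760:
         acc  acc_x10
dataset              
mnist     76      760
wiki      73      730
min of column 'acc_x10' → 730

730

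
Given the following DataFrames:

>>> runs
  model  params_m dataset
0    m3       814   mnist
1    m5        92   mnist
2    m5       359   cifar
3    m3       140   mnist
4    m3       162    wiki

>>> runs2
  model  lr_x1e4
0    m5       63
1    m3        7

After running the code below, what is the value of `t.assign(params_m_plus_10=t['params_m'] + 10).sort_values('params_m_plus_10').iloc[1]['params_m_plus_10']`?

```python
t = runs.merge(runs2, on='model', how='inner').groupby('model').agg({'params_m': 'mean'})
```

382.0

merge on 'model' (how='inner') → 5 rows:
  model  params_m dataset  lr_x1e4
0    m3       814   mnist        7
1    m5        92   mnist       63
2    m5       359   cifar       63
3    m3       140   mnist        7
4    m3       162    wiki        7
group by model, mean of params_m:
       params_m
model          
m3        372.0
m5        225.5
add column params_m_plus_10 = t['params_m'] + 10:
       params_m  params_m_plus_10
model                            
m3        372.0             382.0
m5        225.5             235.5
sort by params_m_plus_10:
       params_m  params_m_plus_10
model                            
m5        225.5             235.5
m3        372.0             382.0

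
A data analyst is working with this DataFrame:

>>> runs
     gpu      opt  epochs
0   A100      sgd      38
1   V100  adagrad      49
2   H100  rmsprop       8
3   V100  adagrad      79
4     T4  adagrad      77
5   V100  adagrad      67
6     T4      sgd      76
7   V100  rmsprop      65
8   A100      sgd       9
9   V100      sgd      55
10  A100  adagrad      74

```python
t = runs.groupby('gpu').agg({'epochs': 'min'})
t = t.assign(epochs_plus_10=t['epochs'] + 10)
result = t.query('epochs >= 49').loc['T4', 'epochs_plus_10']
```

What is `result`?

group by gpu, min of epochs:
      epochs
gpu         
A100       9
H100       8
T4        76
V100      49
add column epochs_plus_10 = t['epochs'] + 10:
      epochs  epochs_plus_10
gpu                         
A100       9              19
H100       8              18
T4        76              86
V100      49              59
filter rows where epochs >= 49:
      epochs  epochs_plus_10
gpu                         
T4        76              86
V100      49              59
Reading off the value at row 'T4', column 'epochs_plus_10', we get 86.

86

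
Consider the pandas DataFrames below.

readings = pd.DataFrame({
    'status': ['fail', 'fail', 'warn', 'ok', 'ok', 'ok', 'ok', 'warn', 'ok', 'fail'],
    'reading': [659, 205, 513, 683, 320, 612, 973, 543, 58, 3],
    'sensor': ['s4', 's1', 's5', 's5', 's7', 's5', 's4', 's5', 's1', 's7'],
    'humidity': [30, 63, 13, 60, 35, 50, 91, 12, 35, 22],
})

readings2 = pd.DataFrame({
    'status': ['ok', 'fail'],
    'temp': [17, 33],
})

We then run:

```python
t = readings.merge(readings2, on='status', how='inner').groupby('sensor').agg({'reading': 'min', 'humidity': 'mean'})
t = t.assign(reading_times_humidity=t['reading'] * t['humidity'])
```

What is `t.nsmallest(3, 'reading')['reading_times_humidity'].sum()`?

36587.5

merge on 'status' (how='inner') → 8 rows:
  status  reading sensor  humidity  temp
0   fail      659     s4        30    33
1   fail      205     s1        63    33
2     ok      683     s5        60    17
3     ok      320     s7        35    17
4     ok      612     s5        50    17
5     ok      973     s4        91    17
6     ok       58     s1        35    17
7   fail        3     s7        22    33
group by sensor: min(reading), mean(humidity):
        reading  humidity
sensor                   
s1           58      49.0
s4          659      60.5
s5          612      55.0
s7            3      28.5
add column reading_times_humidity = t['reading'] * t['humidity']:
        reading  humidity  reading_times_humidity
sensor                                           
s1           58      49.0                  2842.0
s4          659      60.5                 39869.5
s5          612      55.0                 33660.0
s7            3      28.5                    85.5
take 3 rows with smallest reading:
        reading  humidity  reading_times_humidity
sensor                                           
s7            3      28.5                    85.5
s1           58      49.0                  2842.0
s5          612      55.0                 33660.0
sum of column 'reading_times_humidity' → 36587.5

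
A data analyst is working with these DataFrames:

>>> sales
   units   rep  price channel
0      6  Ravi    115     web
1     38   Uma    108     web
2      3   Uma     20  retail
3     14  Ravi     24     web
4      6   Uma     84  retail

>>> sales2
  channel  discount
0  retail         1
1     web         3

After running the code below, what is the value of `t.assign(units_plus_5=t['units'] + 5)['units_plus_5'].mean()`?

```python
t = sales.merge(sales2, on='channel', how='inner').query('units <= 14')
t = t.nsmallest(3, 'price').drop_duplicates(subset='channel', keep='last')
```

15.0

merge on 'channel' (how='inner') → 5 rows:
   units   rep  price channel  discount
0      6  Ravi    115     web         3
1     38   Uma    108     web         3
2      3   Uma     20  retail         1
3     14  Ravi     24     web         3
4      6   Uma     84  retail         1
filter rows where units <= 14:
   units   rep  price channel  discount
0      6  Ravi    115     web         3
2      3   Uma     20  retail         1
3     14  Ravi     24     web         3
4      6   Uma     84  retail         1
take 3 rows with smallest price:
   units   rep  price channel  discount
2      3   Uma     20  retail         1
3     14  Ravi     24     web         3
4      6   Uma     84  retail         1
drop duplicate channel (keep=last):
   units   rep  price channel  discount
3     14  Ravi     24     web         3
4      6   Uma     84  retail         1
add column units_plus_5 = t['units'] + 5:
   units   rep  price channel  discount  units_plus_5
3     14  Ravi     24     web         3            19
4      6   Uma     84  retail         1            11
Then the mean of column 'units_plus_5': 15.0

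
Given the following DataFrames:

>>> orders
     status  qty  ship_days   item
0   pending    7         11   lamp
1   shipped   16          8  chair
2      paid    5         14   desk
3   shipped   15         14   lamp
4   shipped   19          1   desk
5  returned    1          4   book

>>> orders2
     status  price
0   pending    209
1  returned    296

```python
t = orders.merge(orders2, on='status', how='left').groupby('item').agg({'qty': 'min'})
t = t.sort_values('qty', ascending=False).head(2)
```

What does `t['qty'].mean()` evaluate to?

11.5

merge on 'status' (how='left') → 6 rows:
     status  qty  ship_days   item  price
0   pending    7         11   lamp  209.0
1   shipped   16          8  chair    NaN
2      paid    5         14   desk    NaN
3   shipped   15         14   lamp    NaN
4   shipped   19          1   desk    NaN
5  returned    1          4   book  296.0
group by item, min of qty:
       qty
item      
book     1
chair   16
desk     5
lamp     7
sort by qty descending:
       qty
item      
chair   16
lamp     7
desk     5
book     1
take first 2 rows:
       qty
item      
chair   16
lamp     7
The mean of column 'qty' is 11.5.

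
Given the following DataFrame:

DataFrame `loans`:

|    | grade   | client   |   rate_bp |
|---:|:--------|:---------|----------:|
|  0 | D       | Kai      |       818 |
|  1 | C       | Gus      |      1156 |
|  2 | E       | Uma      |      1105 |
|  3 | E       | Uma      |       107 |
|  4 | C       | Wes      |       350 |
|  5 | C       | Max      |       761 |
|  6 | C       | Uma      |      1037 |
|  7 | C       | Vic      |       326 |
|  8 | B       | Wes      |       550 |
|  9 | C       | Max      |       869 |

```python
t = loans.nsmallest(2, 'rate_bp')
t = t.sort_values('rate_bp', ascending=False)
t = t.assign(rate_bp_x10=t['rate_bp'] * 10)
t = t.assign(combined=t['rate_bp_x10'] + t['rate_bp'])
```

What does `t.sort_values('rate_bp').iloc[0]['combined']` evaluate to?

take 2 rows with smallest rate_bp:
  grade client  rate_bp
3     E    Uma      107
7     C    Vic      326
sort by rate_bp descending:
  grade client  rate_bp
7     C    Vic      326
3     E    Uma      107
add column rate_bp_x10 = t['rate_bp'] * 10:
  grade client  rate_bp  rate_bp_x10
7     C    Vic      326         3260
3     E    Uma      107         1070
add column combined = t['rate_bp_x10'] + t['rate_bp']:
  grade client  rate_bp  rate_bp_x10  combined
7     C    Vic      326         3260      3586
3     E    Uma      107         1070      1177
sort by rate_bp:
  grade client  rate_bp  rate_bp_x10  combined
3     E    Uma      107         1070      1177
7     C    Vic      326         3260      3586
Reading off the value at position 0, column 'combined', we get 1177.

1177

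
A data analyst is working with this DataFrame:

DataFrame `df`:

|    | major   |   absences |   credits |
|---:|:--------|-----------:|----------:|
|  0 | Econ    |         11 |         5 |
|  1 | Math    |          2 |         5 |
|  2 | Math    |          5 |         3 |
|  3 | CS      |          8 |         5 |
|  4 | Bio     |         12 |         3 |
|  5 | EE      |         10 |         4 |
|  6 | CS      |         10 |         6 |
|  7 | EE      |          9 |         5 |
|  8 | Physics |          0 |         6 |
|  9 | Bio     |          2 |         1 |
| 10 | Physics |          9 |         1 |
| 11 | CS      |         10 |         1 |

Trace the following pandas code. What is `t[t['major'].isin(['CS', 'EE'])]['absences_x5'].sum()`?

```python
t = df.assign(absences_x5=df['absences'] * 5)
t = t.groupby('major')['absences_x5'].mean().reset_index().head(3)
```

94.1666666667

add column absences_x5 = df['absences'] * 5:
      major  absences  credits  absences_x5
0      Econ        11        5           55
1      Math         2        5           10
2      Math         5        3           25
3        CS         8        5           40
4       Bio        12        3           60
5        EE        10        4           50
6        CS        10        6           50
7        EE         9        5           45
8   Physics         0        6            0
9       Bio         2        1           10
10  Physics         9        1           45
11       CS        10        1           50
group by major, mean of absences_x5:
major
Bio        35.000000
CS         46.666667
EE         47.500000
Econ       55.000000
Math       17.500000
Physics    22.500000
Name: absences_x5, dtype: float64
reset_index():
     major  absences_x5
0      Bio    35.000000
1       CS    46.666667
2       EE    47.500000
3     Econ    55.000000
4     Math    17.500000
5  Physics    22.500000
take first 3 rows:
  major  absences_x5
0   Bio    35.000000
1    CS    46.666667
2    EE    47.500000
filter rows where major in ['CS', 'EE']:
  major  absences_x5
1    CS    46.666667
2    EE    47.500000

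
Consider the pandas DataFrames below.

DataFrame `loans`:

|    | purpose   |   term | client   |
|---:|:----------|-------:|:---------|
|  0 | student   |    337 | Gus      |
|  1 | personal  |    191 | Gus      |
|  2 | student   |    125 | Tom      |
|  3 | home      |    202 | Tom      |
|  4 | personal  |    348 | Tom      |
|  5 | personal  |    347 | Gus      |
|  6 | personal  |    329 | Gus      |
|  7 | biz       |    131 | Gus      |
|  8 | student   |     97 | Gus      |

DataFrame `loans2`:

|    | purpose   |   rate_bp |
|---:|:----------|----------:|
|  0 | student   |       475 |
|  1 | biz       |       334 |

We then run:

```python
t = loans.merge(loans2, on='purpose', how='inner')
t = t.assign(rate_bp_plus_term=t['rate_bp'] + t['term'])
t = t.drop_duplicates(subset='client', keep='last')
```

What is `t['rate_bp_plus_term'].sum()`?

1172

merge on 'purpose' (how='inner') → 4 rows:
   purpose  term client  rate_bp
0  student   337    Gus      475
1  student   125    Tom      475
2      biz   131    Gus      334
3  student    97    Gus      475
add column rate_bp_plus_term = t['rate_bp'] + t['term']:
   purpose  term client  rate_bp  rate_bp_plus_term
0  student   337    Gus      475                812
1  student   125    Tom      475                600
2      biz   131    Gus      334                465
3  student    97    Gus      475                572
drop duplicate client (keep=last):
   purpose  term client  rate_bp  rate_bp_plus_term
1  student   125    Tom      475                600
3  student    97    Gus      475                572
The sum of column 'rate_bp_plus_term' is 1172.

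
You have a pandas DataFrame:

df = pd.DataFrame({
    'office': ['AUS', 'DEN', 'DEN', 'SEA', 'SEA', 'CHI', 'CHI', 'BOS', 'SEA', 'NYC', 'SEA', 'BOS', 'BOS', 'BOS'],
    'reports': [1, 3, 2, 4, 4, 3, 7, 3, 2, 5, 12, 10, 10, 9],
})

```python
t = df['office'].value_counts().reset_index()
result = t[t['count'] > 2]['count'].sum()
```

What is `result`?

8

value_counts of office:
office
SEA    4
BOS    4
DEN    2
CHI    2
AUS    1
NYC    1
Name: count, dtype: int64
reset_index():
  office  count
0    SEA      4
1    BOS      4
2    DEN      2
3    CHI      2
4    AUS      1
5    NYC      1
filter rows where count > 2:
  office  count
0    SEA      4
1    BOS      4
sum of column 'count' → 8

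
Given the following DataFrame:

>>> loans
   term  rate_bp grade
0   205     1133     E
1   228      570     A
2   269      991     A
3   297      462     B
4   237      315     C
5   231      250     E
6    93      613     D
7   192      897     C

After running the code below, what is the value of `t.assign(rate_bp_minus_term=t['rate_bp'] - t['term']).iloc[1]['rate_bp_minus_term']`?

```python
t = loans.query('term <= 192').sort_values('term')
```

705

filter rows where term <= 192:
   term  rate_bp grade
6    93      613     D
7   192      897     C
sort by term:
   term  rate_bp grade
6    93      613     D
7   192      897     C
add column rate_bp_minus_term = t['rate_bp'] - t['term']:
   term  rate_bp grade  rate_bp_minus_term
6    93      613     D                 520
7   192      897     C                 705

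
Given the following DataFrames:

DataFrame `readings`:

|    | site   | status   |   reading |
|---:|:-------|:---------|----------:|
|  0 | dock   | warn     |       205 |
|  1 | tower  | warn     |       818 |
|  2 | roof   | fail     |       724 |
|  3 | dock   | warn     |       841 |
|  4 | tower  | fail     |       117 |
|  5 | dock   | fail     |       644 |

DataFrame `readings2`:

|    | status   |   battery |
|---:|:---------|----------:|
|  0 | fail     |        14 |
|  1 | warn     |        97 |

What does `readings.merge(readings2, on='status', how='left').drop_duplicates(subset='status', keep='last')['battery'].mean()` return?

merge on 'status' (how='left') → 6 rows:
    site status  reading  battery
0   dock   warn      205       97
1  tower   warn      818       97
2   roof   fail      724       14
3   dock   warn      841       97
4  tower   fail      117       14
5   dock   fail      644       14
drop duplicate status (keep=last):
   site status  reading  battery
3  dock   warn      841       97
5  dock   fail      644       14

55.5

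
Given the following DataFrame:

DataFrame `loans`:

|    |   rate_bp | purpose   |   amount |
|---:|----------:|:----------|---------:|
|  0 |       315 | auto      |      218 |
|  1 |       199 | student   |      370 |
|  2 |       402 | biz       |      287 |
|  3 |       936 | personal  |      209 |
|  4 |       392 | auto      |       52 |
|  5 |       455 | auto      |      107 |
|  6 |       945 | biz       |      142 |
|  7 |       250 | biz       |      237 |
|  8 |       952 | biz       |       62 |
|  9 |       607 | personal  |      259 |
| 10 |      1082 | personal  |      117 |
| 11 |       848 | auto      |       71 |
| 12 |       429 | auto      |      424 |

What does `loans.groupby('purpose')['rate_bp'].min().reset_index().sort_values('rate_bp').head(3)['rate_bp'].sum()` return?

764

group by purpose, min of rate_bp:
purpose
auto        315
biz         250
personal    607
student     199
Name: rate_bp, dtype: int64
reset_index():
    purpose  rate_bp
0      auto      315
1       biz      250
2  personal      607
3   student      199
sort by rate_bp:
    purpose  rate_bp
3   student      199
1       biz      250
0      auto      315
2  personal      607
take first 3 rows:
   purpose  rate_bp
3  student      199
1      biz      250
0     auto      315
Reading off the sum of column 'rate_bp', we get 764.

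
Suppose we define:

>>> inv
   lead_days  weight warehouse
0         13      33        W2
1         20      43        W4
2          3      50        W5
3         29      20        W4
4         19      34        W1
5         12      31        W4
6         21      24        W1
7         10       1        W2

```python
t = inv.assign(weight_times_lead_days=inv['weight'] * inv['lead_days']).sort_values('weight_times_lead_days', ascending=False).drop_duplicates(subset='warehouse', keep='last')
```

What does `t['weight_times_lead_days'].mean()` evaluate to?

259.0

add column weight_times_lead_days = inv['weight'] * inv['lead_days']:
   lead_days  weight warehouse  weight_times_lead_days
0         13      33        W2                     429
1         20      43        W4                     860
2          3      50        W5                     150
3         29      20        W4                     580
4         19      34        W1                     646
5         12      31        W4                     372
6         21      24        W1                     504
7         10       1        W2                      10
sort by weight_times_lead_days descending:
   lead_days  weight warehouse  weight_times_lead_days
1         20      43        W4                     860
4         19      34        W1                     646
3         29      20        W4                     580
6         21      24        W1                     504
0         13      33        W2                     429
5         12      31        W4                     372
2          3      50        W5                     150
7         10       1        W2                      10
drop duplicate warehouse (keep=last):
   lead_days  weight warehouse  weight_times_lead_days
6         21      24        W1                     504
5         12      31        W4                     372
2          3      50        W5                     150
7         10       1        W2                      10
Taking the mean of column 'weight_times_lead_days' gives 259.0.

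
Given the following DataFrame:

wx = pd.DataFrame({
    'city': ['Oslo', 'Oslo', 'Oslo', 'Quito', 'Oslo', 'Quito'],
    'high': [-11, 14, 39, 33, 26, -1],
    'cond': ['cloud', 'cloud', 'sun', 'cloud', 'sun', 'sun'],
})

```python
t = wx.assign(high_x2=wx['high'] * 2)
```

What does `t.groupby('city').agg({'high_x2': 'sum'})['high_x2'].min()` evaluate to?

add column high_x2 = wx['high'] * 2:
    city  high   cond  high_x2
0   Oslo   -11  cloud      -22
1   Oslo    14  cloud       28
2   Oslo    39    sun       78
3  Quito    33  cloud       66
4   Oslo    26    sun       52
5  Quito    -1    sun       -2
group by city, sum of high_x2:
       high_x2
city          
Oslo       136
Quito       64

64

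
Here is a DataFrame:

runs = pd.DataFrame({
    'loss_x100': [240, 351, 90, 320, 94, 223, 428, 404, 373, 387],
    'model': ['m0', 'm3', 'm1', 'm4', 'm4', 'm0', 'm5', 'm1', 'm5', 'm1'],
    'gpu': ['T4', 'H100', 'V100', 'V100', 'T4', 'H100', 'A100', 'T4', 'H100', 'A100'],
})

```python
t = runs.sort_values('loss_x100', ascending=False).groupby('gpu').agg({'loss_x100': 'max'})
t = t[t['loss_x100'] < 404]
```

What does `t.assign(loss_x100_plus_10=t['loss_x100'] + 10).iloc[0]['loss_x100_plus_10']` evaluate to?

sort by loss_x100 descending:
   loss_x100 model   gpu
6        428    m5  A100
7        404    m1    T4
9        387    m1  A100
8        373    m5  H100
1        351    m3  H100
3        320    m4  V100
0        240    m0    T4
5        223    m0  H100
4         94    m4    T4
2         90    m1  V100
group by gpu, max of loss_x100:
      loss_x100
gpu            
A100        428
H100        373
T4          404
V100        320
filter rows where loss_x100 < 404:
      loss_x100
gpu            
H100        373
V100        320
add column loss_x100_plus_10 = t['loss_x100'] + 10:
      loss_x100  loss_x100_plus_10
gpu                               
H100        373                383
V100        320                330

383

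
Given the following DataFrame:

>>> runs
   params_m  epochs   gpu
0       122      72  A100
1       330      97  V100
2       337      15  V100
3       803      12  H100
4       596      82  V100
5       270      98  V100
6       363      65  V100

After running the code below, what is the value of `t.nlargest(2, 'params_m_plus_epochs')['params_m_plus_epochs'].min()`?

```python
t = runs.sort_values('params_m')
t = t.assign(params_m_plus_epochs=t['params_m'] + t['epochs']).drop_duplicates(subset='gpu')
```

sort by params_m:
   params_m  epochs   gpu
0       122      72  A100
5       270      98  V100
1       330      97  V100
2       337      15  V100
6       363      65  V100
4       596      82  V100
3       803      12  H100
add column params_m_plus_epochs = t['params_m'] + t['epochs']:
   params_m  epochs   gpu  params_m_plus_epochs
0       122      72  A100                   194
5       270      98  V100                   368
1       330      97  V100                   427
2       337      15  V100                   352
6       363      65  V100                   428
4       596      82  V100                   678
3       803      12  H100                   815
drop duplicate gpu (keep=first):
   params_m  epochs   gpu  params_m_plus_epochs
0       122      72  A100                   194
5       270      98  V100                   368
3       803      12  H100                   815
take 2 rows with largest params_m_plus_epochs:
   params_m  epochs   gpu  params_m_plus_epochs
3       803      12  H100                   815
5       270      98  V100                   368
Taking the min of column 'params_m_plus_epochs' gives 368.

368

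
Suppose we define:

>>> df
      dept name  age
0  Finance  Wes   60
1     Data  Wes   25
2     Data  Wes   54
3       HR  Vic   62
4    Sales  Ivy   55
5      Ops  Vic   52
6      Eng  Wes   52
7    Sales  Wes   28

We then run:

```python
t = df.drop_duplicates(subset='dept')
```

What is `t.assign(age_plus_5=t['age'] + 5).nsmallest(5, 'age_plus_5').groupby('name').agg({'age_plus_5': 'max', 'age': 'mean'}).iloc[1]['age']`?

52.0

drop duplicate dept (keep=first):
      dept name  age
0  Finance  Wes   60
1     Data  Wes   25
3       HR  Vic   62
4    Sales  Ivy   55
5      Ops  Vic   52
6      Eng  Wes   52
add column age_plus_5 = t['age'] + 5:
      dept name  age  age_plus_5
0  Finance  Wes   60          65
1     Data  Wes   25          30
3       HR  Vic   62          67
4    Sales  Ivy   55          60
5      Ops  Vic   52          57
6      Eng  Wes   52          57
take 5 rows with smallest age_plus_5:
      dept name  age  age_plus_5
1     Data  Wes   25          30
5      Ops  Vic   52          57
6      Eng  Wes   52          57
4    Sales  Ivy   55          60
0  Finance  Wes   60          65
group by name: max(age_plus_5), mean(age):
      age_plus_5        age
name                       
Ivy           60  55.000000
Vic           57  52.000000
Wes           65  45.666667
The value at position 1, column 'age' is 52.0.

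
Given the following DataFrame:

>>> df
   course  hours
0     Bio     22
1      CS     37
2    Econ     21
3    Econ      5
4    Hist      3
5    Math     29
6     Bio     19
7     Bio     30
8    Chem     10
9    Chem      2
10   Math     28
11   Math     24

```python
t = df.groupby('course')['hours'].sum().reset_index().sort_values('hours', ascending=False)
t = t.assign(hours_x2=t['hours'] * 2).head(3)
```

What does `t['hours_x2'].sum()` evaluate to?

group by course, sum of hours:
course
Bio     71
CS      37
Chem    12
Econ    26
Hist     3
Math    81
Name: hours, dtype: int64
reset_index():
  course  hours
0    Bio     71
1     CS     37
2   Chem     12
3   Econ     26
4   Hist      3
5   Math     81
sort by hours descending:
  course  hours
5   Math     81
0    Bio     71
1     CS     37
3   Econ     26
2   Chem     12
4   Hist      3
add column hours_x2 = t['hours'] * 2:
  course  hours  hours_x2
5   Math     81       162
0    Bio     71       142
1     CS     37        74
3   Econ     26        52
2   Chem     12        24
4   Hist      3         6
take first 3 rows:
  course  hours  hours_x2
5   Math     81       162
0    Bio     71       142
1     CS     37        74
Taking the sum of column 'hours_x2' gives 378.

378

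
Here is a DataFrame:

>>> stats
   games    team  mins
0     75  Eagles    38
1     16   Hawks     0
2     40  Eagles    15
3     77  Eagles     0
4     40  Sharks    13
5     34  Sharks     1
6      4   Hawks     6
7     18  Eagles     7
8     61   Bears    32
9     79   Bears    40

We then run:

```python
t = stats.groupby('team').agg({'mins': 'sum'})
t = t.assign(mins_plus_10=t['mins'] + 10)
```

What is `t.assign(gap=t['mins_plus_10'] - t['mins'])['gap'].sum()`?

group by team, sum of mins:
        mins
team        
Bears     72
Eagles    60
Hawks      6
Sharks    14
add column mins_plus_10 = t['mins'] + 10:
        mins  mins_plus_10
team                      
Bears     72            82
Eagles    60            70
Hawks      6            16
Sharks    14            24
add column gap = t['mins_plus_10'] - t['mins']:
        mins  mins_plus_10  gap
team                           
Bears     72            82   10
Eagles    60            70   10
Hawks      6            16   10
Sharks    14            24   10

40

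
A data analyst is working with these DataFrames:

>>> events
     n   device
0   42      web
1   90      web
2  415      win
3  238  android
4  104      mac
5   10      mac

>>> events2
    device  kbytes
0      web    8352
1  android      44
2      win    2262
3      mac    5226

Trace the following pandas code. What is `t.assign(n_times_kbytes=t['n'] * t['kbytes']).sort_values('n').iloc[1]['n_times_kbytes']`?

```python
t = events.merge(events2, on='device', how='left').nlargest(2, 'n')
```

938730

merge on 'device' (how='left') → 6 rows:
     n   device  kbytes
0   42      web    8352
1   90      web    8352
2  415      win    2262
3  238  android      44
4  104      mac    5226
5   10      mac    5226
take 2 rows with largest n:
     n   device  kbytes
2  415      win    2262
3  238  android      44
add column n_times_kbytes = t['n'] * t['kbytes']:
     n   device  kbytes  n_times_kbytes
2  415      win    2262          938730
3  238  android      44           10472
sort by n:
     n   device  kbytes  n_times_kbytes
3  238  android      44           10472
2  415      win    2262          938730
Taking the value at position 1, column 'n_times_kbytes' gives 938730.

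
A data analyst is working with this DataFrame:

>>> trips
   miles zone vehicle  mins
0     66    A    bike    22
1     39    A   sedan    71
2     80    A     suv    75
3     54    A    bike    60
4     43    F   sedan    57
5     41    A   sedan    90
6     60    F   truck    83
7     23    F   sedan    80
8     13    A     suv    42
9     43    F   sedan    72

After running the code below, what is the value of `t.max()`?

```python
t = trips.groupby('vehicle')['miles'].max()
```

group by vehicle, max of miles:
vehicle
bike     66
sedan    43
suv      80
truck    60
Name: miles, dtype: int64

80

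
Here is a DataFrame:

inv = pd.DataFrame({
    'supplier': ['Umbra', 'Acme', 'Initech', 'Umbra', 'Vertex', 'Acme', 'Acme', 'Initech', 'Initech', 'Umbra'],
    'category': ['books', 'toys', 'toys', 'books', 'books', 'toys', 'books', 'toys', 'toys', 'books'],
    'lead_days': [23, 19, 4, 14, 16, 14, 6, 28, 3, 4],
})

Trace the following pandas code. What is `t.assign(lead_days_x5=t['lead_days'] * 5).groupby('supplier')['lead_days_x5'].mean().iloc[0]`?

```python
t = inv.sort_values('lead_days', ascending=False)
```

65.0

sort by lead_days descending:
  supplier category  lead_days
7  Initech     toys         28
0    Umbra    books         23
1     Acme     toys         19
4   Vertex    books         16
3    Umbra    books         14
5     Acme     toys         14
6     Acme    books          6
2  Initech     toys          4
9    Umbra    books          4
8  Initech     toys          3
add column lead_days_x5 = t['lead_days'] * 5:
  supplier category  lead_days  lead_days_x5
7  Initech     toys         28           140
0    Umbra    books         23           115
1     Acme     toys         19            95
4   Vertex    books         16            80
3    Umbra    books         14            70
5     Acme     toys         14            70
6     Acme    books          6            30
2  Initech     toys          4            20
9    Umbra    books          4            20
8  Initech     toys          3            15
group by supplier, mean of lead_days_x5:
supplier
Acme       65.000000
Initech    58.333333
Umbra      68.333333
Vertex     80.000000
Name: lead_days_x5, dtype: float64
Then the value at position 0: 65.0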